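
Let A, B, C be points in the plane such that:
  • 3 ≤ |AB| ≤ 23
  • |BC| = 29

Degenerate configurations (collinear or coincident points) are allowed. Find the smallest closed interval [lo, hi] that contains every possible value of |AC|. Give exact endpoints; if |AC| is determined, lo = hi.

|AB| ∈ [3, 23]
|BC| ∈ {29}
|AC| ∈ [6, 52]

|AC| ∈ [6, 52]  (≈ [6.0000, 52.0000])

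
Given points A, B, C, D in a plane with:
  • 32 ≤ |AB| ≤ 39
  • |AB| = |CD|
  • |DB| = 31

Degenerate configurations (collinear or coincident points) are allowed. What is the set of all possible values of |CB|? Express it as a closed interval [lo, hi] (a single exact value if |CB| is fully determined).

|AB| ∈ [32, 39]
|BD| ∈ {31}
|CD| ∈ [32, 39]
|AD| ∈ [1, 70]
|BC| ∈ [1, 70]
|AC| ∈ [0, 109]

|CB| ∈ [1, 70]  (≈ [1.0000, 70.0000])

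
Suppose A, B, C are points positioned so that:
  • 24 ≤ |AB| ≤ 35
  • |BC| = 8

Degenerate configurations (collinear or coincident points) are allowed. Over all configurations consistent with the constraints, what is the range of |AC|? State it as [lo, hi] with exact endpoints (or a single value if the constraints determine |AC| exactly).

|AC| ∈ [16, 43]  (≈ [16.0000, 43.0000])

|AB| ∈ [24, 35]
|BC| ∈ {8}
|AC| ∈ [16, 43]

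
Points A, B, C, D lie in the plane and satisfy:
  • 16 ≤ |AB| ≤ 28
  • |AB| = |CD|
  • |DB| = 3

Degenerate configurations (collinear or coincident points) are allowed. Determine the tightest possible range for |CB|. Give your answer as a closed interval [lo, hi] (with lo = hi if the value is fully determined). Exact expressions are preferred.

|CB| ∈ [13, 31]  (≈ [13.0000, 31.0000])

|AB| ∈ [16, 28]
|BD| ∈ {3}
|CD| ∈ [16, 28]
|AD| ∈ [13, 31]
|BC| ∈ [13, 31]
|AC| ∈ [0, 59]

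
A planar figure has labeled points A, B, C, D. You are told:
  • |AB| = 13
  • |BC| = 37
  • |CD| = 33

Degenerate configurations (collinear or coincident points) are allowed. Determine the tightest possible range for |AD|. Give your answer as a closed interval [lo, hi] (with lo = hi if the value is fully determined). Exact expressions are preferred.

|AD| ∈ [0, 83]  (≈ [0.0000, 83.0000])

|AB| ∈ {13}
|BC| ∈ {37}
|CD| ∈ {33}
|AC| ∈ [24, 50]
|BD| ∈ [4, 70]
|AD| ∈ [0, 83]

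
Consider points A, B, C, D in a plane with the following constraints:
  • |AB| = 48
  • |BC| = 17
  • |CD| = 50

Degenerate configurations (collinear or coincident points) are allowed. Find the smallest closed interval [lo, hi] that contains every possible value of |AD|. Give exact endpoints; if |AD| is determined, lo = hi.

|AB| ∈ {48}
|BC| ∈ {17}
|CD| ∈ {50}
|AC| ∈ [31, 65]
|BD| ∈ [33, 67]
|AD| ∈ [0, 115]

|AD| ∈ [0, 115]  (≈ [0.0000, 115.0000])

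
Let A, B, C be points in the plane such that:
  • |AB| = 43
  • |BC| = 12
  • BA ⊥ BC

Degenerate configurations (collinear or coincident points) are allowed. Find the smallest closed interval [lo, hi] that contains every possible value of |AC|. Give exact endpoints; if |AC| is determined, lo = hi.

|AB| ∈ {43}
|BC| ∈ {12}
|AC| ∈ {√(1993)}

|AC| = √(1993)  (≈ 44.6430)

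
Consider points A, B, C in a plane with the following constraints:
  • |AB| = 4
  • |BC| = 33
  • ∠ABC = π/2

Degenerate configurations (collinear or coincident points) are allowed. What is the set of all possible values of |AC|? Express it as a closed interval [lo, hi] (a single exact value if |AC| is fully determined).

|AC| = √(1105)  (≈ 33.2415)

|AB| ∈ {4}
|BC| ∈ {33}
|AC| ∈ {√(1105)}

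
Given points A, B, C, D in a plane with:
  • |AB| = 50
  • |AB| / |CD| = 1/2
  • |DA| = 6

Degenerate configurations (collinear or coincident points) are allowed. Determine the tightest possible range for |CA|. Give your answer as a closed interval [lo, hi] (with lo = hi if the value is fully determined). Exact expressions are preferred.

|AB| ∈ {50}
|AD| ∈ {6}
|CD| ∈ {100}
|BD| ∈ [44, 56]
|AC| ∈ [94, 106]
|BC| ∈ [44, 156]

|CA| ∈ [94, 106]  (≈ [94.0000, 106.0000])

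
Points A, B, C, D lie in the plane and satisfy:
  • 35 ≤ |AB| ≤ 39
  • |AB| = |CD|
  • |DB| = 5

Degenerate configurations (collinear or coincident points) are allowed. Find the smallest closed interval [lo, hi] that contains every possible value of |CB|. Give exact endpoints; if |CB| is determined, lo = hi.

|CB| ∈ [30, 44]  (≈ [30.0000, 44.0000])

|AB| ∈ [35, 39]
|BD| ∈ {5}
|CD| ∈ [35, 39]
|AD| ∈ [30, 44]
|BC| ∈ [30, 44]
|AC| ∈ [0, 83]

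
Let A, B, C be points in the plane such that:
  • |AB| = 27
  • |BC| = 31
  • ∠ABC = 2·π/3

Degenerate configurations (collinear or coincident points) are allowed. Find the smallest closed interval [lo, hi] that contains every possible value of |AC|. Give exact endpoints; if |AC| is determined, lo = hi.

|AB| ∈ {27}
|BC| ∈ {31}
|AC| ∈ {19·√(7)}

|AC| = 19·√(7)  (≈ 50.2693)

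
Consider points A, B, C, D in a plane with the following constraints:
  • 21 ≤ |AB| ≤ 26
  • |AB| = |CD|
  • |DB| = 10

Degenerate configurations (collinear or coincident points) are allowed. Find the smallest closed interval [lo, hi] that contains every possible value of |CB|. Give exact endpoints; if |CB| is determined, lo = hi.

|AB| ∈ [21, 26]
|BD| ∈ {10}
|CD| ∈ [21, 26]
|AD| ∈ [11, 36]
|BC| ∈ [11, 36]
|AC| ∈ [0, 62]

|CB| ∈ [11, 36]  (≈ [11.0000, 36.0000])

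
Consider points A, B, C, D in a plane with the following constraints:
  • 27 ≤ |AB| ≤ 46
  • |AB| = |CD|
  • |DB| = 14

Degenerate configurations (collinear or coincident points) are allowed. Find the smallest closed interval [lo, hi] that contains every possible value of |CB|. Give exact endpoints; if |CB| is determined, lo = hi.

|AB| ∈ [27, 46]
|BD| ∈ {14}
|CD| ∈ [27, 46]
|AD| ∈ [13, 60]
|BC| ∈ [13, 60]
|AC| ∈ [0, 106]

|CB| ∈ [13, 60]  (≈ [13.0000, 60.0000])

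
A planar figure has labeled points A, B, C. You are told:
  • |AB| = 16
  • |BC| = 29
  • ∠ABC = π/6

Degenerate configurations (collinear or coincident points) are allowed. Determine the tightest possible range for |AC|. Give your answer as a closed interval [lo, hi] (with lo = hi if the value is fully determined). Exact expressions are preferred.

|AC| = √(1097 - 464·√(3))  (≈ 17.1268)

|AB| ∈ {16}
|BC| ∈ {29}
|AC| ∈ {√(1097 - 464·√(3))}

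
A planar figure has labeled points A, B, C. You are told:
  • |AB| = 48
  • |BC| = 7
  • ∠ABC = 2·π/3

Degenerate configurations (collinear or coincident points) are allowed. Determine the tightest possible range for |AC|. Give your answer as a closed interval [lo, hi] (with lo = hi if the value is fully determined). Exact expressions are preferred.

|AB| ∈ {48}
|BC| ∈ {7}
|AC| ∈ {√(2689)}

|AC| = √(2689)  (≈ 51.8556)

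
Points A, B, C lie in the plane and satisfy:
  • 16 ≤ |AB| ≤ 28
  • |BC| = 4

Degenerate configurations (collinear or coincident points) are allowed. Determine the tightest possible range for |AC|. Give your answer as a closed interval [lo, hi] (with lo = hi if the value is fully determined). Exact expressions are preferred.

|AB| ∈ [16, 28]
|BC| ∈ {4}
|AC| ∈ [12, 32]

|AC| ∈ [12, 32]  (≈ [12.0000, 32.0000])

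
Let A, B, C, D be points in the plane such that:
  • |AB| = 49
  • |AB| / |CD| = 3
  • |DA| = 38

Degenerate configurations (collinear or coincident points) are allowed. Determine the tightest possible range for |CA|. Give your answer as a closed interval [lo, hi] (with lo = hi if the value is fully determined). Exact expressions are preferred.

|AB| ∈ {49}
|AD| ∈ {38}
|CD| ∈ {49/3}
|BD| ∈ [11, 87]
|AC| ∈ [65/3, 163/3]
|BC| ∈ [0, 310/3]

|CA| ∈ [65/3, 163/3]  (≈ [21.6667, 54.3333])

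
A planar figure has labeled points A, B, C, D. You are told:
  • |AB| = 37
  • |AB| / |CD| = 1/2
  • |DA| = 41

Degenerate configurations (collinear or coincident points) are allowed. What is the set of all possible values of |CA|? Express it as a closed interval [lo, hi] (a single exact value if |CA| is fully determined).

|CA| ∈ [33, 115]  (≈ [33.0000, 115.0000])

|AB| ∈ {37}
|AD| ∈ {41}
|CD| ∈ {74}
|BD| ∈ [4, 78]
|AC| ∈ [33, 115]
|BC| ∈ [0, 152]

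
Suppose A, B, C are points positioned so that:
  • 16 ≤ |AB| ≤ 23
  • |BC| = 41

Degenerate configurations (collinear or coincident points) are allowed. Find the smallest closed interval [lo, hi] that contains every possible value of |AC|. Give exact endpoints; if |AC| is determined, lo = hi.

|AB| ∈ [16, 23]
|BC| ∈ {41}
|AC| ∈ [18, 64]

|AC| ∈ [18, 64]  (≈ [18.0000, 64.0000])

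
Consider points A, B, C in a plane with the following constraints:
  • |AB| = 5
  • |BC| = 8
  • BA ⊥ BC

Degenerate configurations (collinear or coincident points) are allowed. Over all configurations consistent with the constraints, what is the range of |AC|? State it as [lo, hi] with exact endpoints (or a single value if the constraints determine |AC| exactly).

|AC| = √(89)  (≈ 9.4340)

|AB| ∈ {5}
|BC| ∈ {8}
|AC| ∈ {√(89)}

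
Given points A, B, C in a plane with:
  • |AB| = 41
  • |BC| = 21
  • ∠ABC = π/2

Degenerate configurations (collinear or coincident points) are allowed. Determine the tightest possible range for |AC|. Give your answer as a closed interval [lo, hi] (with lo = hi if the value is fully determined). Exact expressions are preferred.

|AC| = √(2122)  (≈ 46.0652)

|AB| ∈ {41}
|BC| ∈ {21}
|AC| ∈ {√(2122)}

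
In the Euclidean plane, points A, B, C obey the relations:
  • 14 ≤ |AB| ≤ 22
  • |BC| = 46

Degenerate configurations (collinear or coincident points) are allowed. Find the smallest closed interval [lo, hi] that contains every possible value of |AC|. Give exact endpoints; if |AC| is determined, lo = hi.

|AB| ∈ [14, 22]
|BC| ∈ {46}
|AC| ∈ [24, 68]

|AC| ∈ [24, 68]  (≈ [24.0000, 68.0000])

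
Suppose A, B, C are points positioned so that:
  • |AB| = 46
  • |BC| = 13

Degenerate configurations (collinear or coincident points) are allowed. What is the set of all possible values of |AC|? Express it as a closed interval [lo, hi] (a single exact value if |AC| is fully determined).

|AC| ∈ [33, 59]  (≈ [33.0000, 59.0000])

|AB| ∈ {46}
|BC| ∈ {13}
|AC| ∈ [33, 59]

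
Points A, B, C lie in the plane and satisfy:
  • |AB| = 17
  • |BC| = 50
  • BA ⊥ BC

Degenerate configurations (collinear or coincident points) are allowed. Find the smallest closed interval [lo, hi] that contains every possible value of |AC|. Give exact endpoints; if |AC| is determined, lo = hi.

|AC| = √(2789)  (≈ 52.8110)

|AB| ∈ {17}
|BC| ∈ {50}
|AC| ∈ {√(2789)}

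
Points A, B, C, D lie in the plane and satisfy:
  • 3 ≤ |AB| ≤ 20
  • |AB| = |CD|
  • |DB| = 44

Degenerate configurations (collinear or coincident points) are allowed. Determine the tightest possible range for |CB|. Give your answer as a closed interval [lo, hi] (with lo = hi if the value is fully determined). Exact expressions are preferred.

|AB| ∈ [3, 20]
|BD| ∈ {44}
|CD| ∈ [3, 20]
|AD| ∈ [24, 64]
|BC| ∈ [24, 64]
|AC| ∈ [4, 84]

|CB| ∈ [24, 64]  (≈ [24.0000, 64.0000])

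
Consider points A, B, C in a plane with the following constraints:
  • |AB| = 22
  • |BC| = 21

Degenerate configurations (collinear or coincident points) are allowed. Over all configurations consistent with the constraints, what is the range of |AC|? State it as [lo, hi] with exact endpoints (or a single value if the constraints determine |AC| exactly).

|AC| ∈ [1, 43]  (≈ [1.0000, 43.0000])

|AB| ∈ {22}
|BC| ∈ {21}
|AC| ∈ [1, 43]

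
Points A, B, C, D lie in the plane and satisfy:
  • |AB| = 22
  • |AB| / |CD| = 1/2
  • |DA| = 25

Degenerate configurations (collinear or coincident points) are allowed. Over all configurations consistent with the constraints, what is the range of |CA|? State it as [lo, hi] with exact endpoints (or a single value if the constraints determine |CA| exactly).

|CA| ∈ [19, 69]  (≈ [19.0000, 69.0000])

|AB| ∈ {22}
|AD| ∈ {25}
|CD| ∈ {44}
|BD| ∈ [3, 47]
|AC| ∈ [19, 69]
|BC| ∈ [0, 91]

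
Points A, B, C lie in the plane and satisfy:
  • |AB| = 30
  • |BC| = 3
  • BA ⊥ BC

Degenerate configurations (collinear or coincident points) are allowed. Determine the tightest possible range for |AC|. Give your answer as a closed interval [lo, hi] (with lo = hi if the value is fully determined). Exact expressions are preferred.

|AC| = 3·√(101)  (≈ 30.1496)

|AB| ∈ {30}
|BC| ∈ {3}
|AC| ∈ {3·√(101)}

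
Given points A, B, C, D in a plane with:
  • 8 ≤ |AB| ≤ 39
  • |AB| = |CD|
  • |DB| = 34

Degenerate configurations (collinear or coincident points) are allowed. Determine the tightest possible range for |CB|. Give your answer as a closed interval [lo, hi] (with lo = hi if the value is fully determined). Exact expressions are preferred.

|AB| ∈ [8, 39]
|BD| ∈ {34}
|CD| ∈ [8, 39]
|AD| ∈ [0, 73]
|BC| ∈ [0, 73]
|AC| ∈ [0, 112]

|CB| ∈ [0, 73]  (≈ [0.0000, 73.0000])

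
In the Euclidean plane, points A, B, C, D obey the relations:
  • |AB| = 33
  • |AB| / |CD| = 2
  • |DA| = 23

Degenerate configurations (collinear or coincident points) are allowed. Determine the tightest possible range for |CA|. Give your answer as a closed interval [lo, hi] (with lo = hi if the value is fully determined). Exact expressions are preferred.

|CA| ∈ [13/2, 79/2]  (≈ [6.5000, 39.5000])

|AB| ∈ {33}
|AD| ∈ {23}
|CD| ∈ {33/2}
|BD| ∈ [10, 56]
|AC| ∈ [13/2, 79/2]
|BC| ∈ [0, 145/2]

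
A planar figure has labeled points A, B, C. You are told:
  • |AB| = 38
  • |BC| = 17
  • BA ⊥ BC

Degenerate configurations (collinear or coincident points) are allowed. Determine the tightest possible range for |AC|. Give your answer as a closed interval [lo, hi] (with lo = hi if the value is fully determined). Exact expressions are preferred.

|AB| ∈ {38}
|BC| ∈ {17}
|AC| ∈ {√(1733)}

|AC| = √(1733)  (≈ 41.6293)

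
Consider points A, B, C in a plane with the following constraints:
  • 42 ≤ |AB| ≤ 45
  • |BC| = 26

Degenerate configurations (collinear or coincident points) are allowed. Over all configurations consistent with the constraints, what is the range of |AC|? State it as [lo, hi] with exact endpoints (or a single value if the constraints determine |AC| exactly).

|AB| ∈ [42, 45]
|BC| ∈ {26}
|AC| ∈ [16, 71]

|AC| ∈ [16, 71]  (≈ [16.0000, 71.0000])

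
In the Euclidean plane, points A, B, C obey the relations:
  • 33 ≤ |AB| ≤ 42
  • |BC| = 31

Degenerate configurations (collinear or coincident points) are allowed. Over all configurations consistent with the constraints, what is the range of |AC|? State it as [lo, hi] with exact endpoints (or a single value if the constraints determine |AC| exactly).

|AB| ∈ [33, 42]
|BC| ∈ {31}
|AC| ∈ [2, 73]

|AC| ∈ [2, 73]  (≈ [2.0000, 73.0000])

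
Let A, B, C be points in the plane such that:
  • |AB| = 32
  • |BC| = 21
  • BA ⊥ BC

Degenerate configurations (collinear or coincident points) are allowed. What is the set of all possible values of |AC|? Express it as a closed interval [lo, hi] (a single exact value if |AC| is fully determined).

|AC| = √(1465)  (≈ 38.2753)

|AB| ∈ {32}
|BC| ∈ {21}
|AC| ∈ {√(1465)}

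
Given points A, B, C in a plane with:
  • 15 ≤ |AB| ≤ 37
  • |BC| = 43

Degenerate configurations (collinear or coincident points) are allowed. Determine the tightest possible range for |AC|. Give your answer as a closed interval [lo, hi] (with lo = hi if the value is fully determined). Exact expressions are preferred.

|AB| ∈ [15, 37]
|BC| ∈ {43}
|AC| ∈ [6, 80]

|AC| ∈ [6, 80]  (≈ [6.0000, 80.0000])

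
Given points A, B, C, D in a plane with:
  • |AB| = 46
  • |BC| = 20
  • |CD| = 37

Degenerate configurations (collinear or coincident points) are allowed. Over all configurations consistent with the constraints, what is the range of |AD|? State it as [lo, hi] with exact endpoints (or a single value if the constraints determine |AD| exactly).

|AD| ∈ [0, 103]  (≈ [0.0000, 103.0000])

|AB| ∈ {46}
|BC| ∈ {20}
|CD| ∈ {37}
|AC| ∈ [26, 66]
|BD| ∈ [17, 57]
|AD| ∈ [0, 103]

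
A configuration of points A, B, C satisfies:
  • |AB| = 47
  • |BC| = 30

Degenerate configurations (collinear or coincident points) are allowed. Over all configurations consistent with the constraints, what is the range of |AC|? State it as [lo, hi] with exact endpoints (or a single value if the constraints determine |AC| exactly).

|AC| ∈ [17, 77]  (≈ [17.0000, 77.0000])

|AB| ∈ {47}
|BC| ∈ {30}
|AC| ∈ [17, 77]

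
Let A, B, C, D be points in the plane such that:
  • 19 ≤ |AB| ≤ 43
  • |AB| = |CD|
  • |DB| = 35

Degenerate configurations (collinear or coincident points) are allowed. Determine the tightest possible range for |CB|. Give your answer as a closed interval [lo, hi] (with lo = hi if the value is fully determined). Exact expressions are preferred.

|CB| ∈ [0, 78]  (≈ [0.0000, 78.0000])

|AB| ∈ [19, 43]
|BD| ∈ {35}
|CD| ∈ [19, 43]
|AD| ∈ [0, 78]
|BC| ∈ [0, 78]
|AC| ∈ [0, 121]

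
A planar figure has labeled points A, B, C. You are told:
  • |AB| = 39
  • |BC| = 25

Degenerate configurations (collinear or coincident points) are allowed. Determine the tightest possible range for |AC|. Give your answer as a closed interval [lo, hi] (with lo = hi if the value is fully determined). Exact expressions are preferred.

|AB| ∈ {39}
|BC| ∈ {25}
|AC| ∈ [14, 64]

|AC| ∈ [14, 64]  (≈ [14.0000, 64.0000])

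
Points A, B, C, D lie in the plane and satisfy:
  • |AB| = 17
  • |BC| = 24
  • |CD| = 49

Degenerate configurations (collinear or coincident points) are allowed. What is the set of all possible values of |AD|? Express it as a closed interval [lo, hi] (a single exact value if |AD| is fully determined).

|AB| ∈ {17}
|BC| ∈ {24}
|CD| ∈ {49}
|AC| ∈ [7, 41]
|BD| ∈ [25, 73]
|AD| ∈ [8, 90]

|AD| ∈ [8, 90]  (≈ [8.0000, 90.0000])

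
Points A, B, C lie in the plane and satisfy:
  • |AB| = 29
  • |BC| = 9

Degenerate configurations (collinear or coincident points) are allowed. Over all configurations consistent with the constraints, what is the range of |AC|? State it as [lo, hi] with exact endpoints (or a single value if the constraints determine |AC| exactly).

|AC| ∈ [20, 38]  (≈ [20.0000, 38.0000])

|AB| ∈ {29}
|BC| ∈ {9}
|AC| ∈ [20, 38]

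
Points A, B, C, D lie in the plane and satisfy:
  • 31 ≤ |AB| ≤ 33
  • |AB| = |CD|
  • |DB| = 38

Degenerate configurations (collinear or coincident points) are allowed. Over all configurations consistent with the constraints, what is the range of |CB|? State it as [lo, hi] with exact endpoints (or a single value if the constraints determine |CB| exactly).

|CB| ∈ [5, 71]  (≈ [5.0000, 71.0000])

|AB| ∈ [31, 33]
|BD| ∈ {38}
|CD| ∈ [31, 33]
|AD| ∈ [5, 71]
|BC| ∈ [5, 71]
|AC| ∈ [0, 104]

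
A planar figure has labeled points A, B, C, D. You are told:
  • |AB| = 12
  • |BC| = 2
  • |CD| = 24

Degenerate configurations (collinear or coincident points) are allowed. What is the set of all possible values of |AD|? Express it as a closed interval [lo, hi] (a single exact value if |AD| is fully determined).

|AD| ∈ [10, 38]  (≈ [10.0000, 38.0000])

|AB| ∈ {12}
|BC| ∈ {2}
|CD| ∈ {24}
|AC| ∈ [10, 14]
|BD| ∈ [22, 26]
|AD| ∈ [10, 38]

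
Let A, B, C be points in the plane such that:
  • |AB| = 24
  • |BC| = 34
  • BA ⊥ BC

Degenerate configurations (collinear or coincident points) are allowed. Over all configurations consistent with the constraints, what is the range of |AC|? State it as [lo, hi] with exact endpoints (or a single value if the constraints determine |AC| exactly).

|AB| ∈ {24}
|BC| ∈ {34}
|AC| ∈ {2·√(433)}

|AC| = 2·√(433)  (≈ 41.6173)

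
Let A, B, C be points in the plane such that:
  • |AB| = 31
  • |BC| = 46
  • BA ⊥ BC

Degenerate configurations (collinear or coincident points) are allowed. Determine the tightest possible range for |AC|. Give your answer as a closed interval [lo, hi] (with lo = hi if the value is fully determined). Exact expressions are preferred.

|AC| = √(3077)  (≈ 55.4707)

|AB| ∈ {31}
|BC| ∈ {46}
|AC| ∈ {√(3077)}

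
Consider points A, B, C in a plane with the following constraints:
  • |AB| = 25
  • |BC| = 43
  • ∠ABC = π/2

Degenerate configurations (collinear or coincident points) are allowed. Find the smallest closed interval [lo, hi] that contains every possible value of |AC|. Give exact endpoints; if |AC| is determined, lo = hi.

|AC| = √(2474)  (≈ 49.7393)

|AB| ∈ {25}
|BC| ∈ {43}
|AC| ∈ {√(2474)}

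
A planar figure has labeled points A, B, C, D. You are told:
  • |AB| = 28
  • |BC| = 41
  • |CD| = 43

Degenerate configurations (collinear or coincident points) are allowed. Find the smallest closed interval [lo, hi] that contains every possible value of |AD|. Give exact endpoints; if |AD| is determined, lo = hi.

|AD| ∈ [0, 112]  (≈ [0.0000, 112.0000])

|AB| ∈ {28}
|BC| ∈ {41}
|CD| ∈ {43}
|AC| ∈ [13, 69]
|BD| ∈ [2, 84]
|AD| ∈ [0, 112]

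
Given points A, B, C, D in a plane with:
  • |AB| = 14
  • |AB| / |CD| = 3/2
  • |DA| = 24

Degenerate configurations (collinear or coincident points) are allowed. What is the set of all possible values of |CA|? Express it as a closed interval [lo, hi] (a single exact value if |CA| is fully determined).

|AB| ∈ {14}
|AD| ∈ {24}
|CD| ∈ {28/3}
|BD| ∈ [10, 38]
|AC| ∈ [44/3, 100/3]
|BC| ∈ [2/3, 142/3]

|CA| ∈ [44/3, 100/3]  (≈ [14.6667, 33.3333])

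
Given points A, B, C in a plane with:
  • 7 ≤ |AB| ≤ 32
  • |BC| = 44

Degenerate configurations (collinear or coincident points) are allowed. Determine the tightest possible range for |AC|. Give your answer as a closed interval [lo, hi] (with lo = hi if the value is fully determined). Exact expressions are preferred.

|AB| ∈ [7, 32]
|BC| ∈ {44}
|AC| ∈ [12, 76]

|AC| ∈ [12, 76]  (≈ [12.0000, 76.0000])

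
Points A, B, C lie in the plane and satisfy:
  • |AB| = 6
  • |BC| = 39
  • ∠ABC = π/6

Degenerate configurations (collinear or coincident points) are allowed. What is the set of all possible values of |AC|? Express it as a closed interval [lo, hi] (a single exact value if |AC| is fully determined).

|AC| = 3·√(173 - 26·√(3))  (≈ 33.9367)

|AB| ∈ {6}
|BC| ∈ {39}
|AC| ∈ {3·√(173 - 26·√(3))}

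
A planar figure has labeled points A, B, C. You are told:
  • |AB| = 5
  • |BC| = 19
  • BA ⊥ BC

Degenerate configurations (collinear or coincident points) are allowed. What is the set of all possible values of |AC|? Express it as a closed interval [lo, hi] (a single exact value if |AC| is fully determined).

|AB| ∈ {5}
|BC| ∈ {19}
|AC| ∈ {√(386)}

|AC| = √(386)  (≈ 19.6469)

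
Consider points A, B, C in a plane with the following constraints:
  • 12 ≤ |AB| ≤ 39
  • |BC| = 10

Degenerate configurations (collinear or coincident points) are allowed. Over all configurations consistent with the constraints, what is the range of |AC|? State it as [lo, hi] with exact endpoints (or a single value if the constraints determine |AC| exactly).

|AB| ∈ [12, 39]
|BC| ∈ {10}
|AC| ∈ [2, 49]

|AC| ∈ [2, 49]  (≈ [2.0000, 49.0000])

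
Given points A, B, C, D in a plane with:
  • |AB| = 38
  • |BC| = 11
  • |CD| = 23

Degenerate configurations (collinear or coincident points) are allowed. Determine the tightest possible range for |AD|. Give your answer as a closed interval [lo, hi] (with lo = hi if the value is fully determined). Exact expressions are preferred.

|AB| ∈ {38}
|BC| ∈ {11}
|CD| ∈ {23}
|AC| ∈ [27, 49]
|BD| ∈ [12, 34]
|AD| ∈ [4, 72]

|AD| ∈ [4, 72]  (≈ [4.0000, 72.0000])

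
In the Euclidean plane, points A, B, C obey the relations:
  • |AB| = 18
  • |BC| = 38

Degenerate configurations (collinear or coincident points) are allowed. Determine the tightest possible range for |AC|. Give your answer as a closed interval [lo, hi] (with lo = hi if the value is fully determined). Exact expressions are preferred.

|AC| ∈ [20, 56]  (≈ [20.0000, 56.0000])

|AB| ∈ {18}
|BC| ∈ {38}
|AC| ∈ [20, 56]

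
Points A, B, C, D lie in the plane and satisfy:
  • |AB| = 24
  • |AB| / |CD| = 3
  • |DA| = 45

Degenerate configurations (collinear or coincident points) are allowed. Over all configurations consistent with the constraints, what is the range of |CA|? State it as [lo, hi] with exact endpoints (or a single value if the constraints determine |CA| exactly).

|CA| ∈ [37, 53]  (≈ [37.0000, 53.0000])

|AB| ∈ {24}
|AD| ∈ {45}
|CD| ∈ {8}
|BD| ∈ [21, 69]
|AC| ∈ [37, 53]
|BC| ∈ [13, 77]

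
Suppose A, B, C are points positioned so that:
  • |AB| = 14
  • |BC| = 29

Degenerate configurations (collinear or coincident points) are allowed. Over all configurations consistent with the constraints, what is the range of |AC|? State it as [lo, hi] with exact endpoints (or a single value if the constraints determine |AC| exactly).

|AB| ∈ {14}
|BC| ∈ {29}
|AC| ∈ [15, 43]

|AC| ∈ [15, 43]  (≈ [15.0000, 43.0000])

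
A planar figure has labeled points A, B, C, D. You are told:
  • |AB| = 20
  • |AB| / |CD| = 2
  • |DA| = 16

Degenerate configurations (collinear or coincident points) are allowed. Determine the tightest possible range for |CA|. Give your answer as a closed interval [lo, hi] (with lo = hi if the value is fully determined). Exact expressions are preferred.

|CA| ∈ [6, 26]  (≈ [6.0000, 26.0000])

|AB| ∈ {20}
|AD| ∈ {16}
|CD| ∈ {10}
|BD| ∈ [4, 36]
|AC| ∈ [6, 26]
|BC| ∈ [0, 46]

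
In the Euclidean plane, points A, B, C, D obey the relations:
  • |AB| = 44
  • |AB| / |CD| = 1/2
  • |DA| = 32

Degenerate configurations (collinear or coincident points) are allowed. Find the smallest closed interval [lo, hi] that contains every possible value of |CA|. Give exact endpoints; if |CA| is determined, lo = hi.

|AB| ∈ {44}
|AD| ∈ {32}
|CD| ∈ {88}
|BD| ∈ [12, 76]
|AC| ∈ [56, 120]
|BC| ∈ [12, 164]

|CA| ∈ [56, 120]  (≈ [56.0000, 120.0000])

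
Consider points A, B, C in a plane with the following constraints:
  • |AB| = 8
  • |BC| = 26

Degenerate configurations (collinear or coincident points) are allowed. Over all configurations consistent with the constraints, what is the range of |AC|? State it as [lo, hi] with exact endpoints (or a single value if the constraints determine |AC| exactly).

|AC| ∈ [18, 34]  (≈ [18.0000, 34.0000])

|AB| ∈ {8}
|BC| ∈ {26}
|AC| ∈ [18, 34]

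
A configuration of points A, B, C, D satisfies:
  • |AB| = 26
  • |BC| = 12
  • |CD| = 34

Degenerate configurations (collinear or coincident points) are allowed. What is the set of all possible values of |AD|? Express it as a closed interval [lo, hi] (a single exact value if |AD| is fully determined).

|AB| ∈ {26}
|BC| ∈ {12}
|CD| ∈ {34}
|AC| ∈ [14, 38]
|BD| ∈ [22, 46]
|AD| ∈ [0, 72]

|AD| ∈ [0, 72]  (≈ [0.0000, 72.0000])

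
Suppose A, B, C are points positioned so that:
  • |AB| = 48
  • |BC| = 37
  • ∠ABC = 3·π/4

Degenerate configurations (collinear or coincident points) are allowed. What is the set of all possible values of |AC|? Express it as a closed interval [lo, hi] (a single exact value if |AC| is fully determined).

|AB| ∈ {48}
|BC| ∈ {37}
|AC| ∈ {√(1776·√(2) + 3673)}

|AC| = √(1776·√(2) + 3673)  (≈ 78.6425)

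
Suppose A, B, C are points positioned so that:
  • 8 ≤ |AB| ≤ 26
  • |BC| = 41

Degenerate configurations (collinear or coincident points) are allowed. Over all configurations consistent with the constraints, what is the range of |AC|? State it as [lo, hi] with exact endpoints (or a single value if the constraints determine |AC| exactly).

|AB| ∈ [8, 26]
|BC| ∈ {41}
|AC| ∈ [15, 67]

|AC| ∈ [15, 67]  (≈ [15.0000, 67.0000])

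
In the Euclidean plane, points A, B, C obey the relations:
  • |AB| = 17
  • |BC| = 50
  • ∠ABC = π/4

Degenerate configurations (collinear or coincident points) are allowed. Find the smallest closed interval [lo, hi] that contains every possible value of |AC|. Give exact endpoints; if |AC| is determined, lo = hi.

|AC| = √(2789 - 850·√(2))  (≈ 39.8361)

|AB| ∈ {17}
|BC| ∈ {50}
|AC| ∈ {√(2789 - 850·√(2))}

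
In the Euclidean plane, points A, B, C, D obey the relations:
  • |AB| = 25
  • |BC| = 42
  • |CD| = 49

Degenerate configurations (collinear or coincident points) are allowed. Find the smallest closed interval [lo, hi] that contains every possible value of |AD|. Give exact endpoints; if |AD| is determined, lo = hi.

|AB| ∈ {25}
|BC| ∈ {42}
|CD| ∈ {49}
|AC| ∈ [17, 67]
|BD| ∈ [7, 91]
|AD| ∈ [0, 116]

|AD| ∈ [0, 116]  (≈ [0.0000, 116.0000])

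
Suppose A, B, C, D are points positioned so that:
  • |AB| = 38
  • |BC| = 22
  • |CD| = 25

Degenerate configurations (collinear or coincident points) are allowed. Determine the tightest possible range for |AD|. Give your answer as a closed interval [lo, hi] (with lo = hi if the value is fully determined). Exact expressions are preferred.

|AB| ∈ {38}
|BC| ∈ {22}
|CD| ∈ {25}
|AC| ∈ [16, 60]
|BD| ∈ [3, 47]
|AD| ∈ [0, 85]

|AD| ∈ [0, 85]  (≈ [0.0000, 85.0000])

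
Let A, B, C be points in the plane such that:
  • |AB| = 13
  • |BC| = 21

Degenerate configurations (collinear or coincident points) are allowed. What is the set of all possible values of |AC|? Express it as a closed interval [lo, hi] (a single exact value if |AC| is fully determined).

|AC| ∈ [8, 34]  (≈ [8.0000, 34.0000])

|AB| ∈ {13}
|BC| ∈ {21}
|AC| ∈ [8, 34]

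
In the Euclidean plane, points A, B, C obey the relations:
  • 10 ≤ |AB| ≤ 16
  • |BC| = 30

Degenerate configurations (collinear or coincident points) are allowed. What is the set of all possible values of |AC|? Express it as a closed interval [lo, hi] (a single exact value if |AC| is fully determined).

|AB| ∈ [10, 16]
|BC| ∈ {30}
|AC| ∈ [14, 46]

|AC| ∈ [14, 46]  (≈ [14.0000, 46.0000])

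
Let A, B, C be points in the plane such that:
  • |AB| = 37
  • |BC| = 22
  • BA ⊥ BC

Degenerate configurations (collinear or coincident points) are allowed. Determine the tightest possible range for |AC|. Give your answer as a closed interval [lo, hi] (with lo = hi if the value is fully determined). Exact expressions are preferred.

|AB| ∈ {37}
|BC| ∈ {22}
|AC| ∈ {√(1853)}

|AC| = √(1853)  (≈ 43.0465)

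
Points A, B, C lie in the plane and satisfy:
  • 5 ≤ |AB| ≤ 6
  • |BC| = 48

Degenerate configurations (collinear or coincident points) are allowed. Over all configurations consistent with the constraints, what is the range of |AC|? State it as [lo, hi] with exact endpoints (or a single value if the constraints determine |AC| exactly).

|AC| ∈ [42, 54]  (≈ [42.0000, 54.0000])

|AB| ∈ [5, 6]
|BC| ∈ {48}
|AC| ∈ [42, 54]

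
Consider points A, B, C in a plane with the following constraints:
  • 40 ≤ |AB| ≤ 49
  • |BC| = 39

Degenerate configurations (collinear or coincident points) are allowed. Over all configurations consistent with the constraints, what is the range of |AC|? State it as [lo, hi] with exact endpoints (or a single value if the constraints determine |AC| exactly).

|AB| ∈ [40, 49]
|BC| ∈ {39}
|AC| ∈ [1, 88]

|AC| ∈ [1, 88]  (≈ [1.0000, 88.0000])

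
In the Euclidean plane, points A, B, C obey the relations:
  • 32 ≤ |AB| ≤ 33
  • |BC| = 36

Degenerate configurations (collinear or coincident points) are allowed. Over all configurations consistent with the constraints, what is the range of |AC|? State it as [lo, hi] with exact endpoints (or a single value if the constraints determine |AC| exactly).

|AC| ∈ [3, 69]  (≈ [3.0000, 69.0000])

|AB| ∈ [32, 33]
|BC| ∈ {36}
|AC| ∈ [3, 69]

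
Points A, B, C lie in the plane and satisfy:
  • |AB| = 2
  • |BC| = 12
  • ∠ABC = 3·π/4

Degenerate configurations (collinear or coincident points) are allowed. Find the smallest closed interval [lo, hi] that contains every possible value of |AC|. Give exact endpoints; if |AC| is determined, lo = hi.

|AB| ∈ {2}
|BC| ∈ {12}
|AC| ∈ {2·√(6·√(2) + 37)}

|AC| = 2·√(6·√(2) + 37)  (≈ 13.4886)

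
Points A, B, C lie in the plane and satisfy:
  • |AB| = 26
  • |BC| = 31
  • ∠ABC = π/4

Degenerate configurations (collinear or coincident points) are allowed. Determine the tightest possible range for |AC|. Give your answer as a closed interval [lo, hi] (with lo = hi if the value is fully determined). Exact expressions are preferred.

|AC| = √(1637 - 806·√(2))  (≈ 22.2967)

|AB| ∈ {26}
|BC| ∈ {31}
|AC| ∈ {√(1637 - 806·√(2))}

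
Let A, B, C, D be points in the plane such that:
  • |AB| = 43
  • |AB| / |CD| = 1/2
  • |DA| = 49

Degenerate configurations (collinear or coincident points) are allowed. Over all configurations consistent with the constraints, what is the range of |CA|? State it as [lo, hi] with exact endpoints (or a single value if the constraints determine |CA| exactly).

|CA| ∈ [37, 135]  (≈ [37.0000, 135.0000])

|AB| ∈ {43}
|AD| ∈ {49}
|CD| ∈ {86}
|BD| ∈ [6, 92]
|AC| ∈ [37, 135]
|BC| ∈ [0, 178]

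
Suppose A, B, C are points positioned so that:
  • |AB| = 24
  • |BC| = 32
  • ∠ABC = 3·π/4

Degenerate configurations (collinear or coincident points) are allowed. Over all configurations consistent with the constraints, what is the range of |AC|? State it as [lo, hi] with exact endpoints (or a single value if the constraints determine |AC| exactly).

|AB| ∈ {24}
|BC| ∈ {32}
|AC| ∈ {8·√(12·√(2) + 25)}

|AC| = 8·√(12·√(2) + 25)  (≈ 51.8278)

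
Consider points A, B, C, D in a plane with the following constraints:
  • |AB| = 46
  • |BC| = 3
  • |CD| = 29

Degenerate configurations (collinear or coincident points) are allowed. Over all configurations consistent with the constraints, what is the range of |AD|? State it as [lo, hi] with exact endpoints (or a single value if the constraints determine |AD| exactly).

|AB| ∈ {46}
|BC| ∈ {3}
|CD| ∈ {29}
|AC| ∈ [43, 49]
|BD| ∈ [26, 32]
|AD| ∈ [14, 78]

|AD| ∈ [14, 78]  (≈ [14.0000, 78.0000])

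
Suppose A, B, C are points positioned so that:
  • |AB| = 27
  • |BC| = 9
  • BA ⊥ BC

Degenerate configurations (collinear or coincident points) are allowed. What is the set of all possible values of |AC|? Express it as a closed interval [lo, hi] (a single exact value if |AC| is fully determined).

|AC| = 9·√(10)  (≈ 28.4605)

|AB| ∈ {27}
|BC| ∈ {9}
|AC| ∈ {9·√(10)}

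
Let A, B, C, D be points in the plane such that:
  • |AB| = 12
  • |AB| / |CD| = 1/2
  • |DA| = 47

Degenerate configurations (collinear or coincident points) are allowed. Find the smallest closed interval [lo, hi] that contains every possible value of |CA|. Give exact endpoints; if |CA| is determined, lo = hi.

|CA| ∈ [23, 71]  (≈ [23.0000, 71.0000])

|AB| ∈ {12}
|AD| ∈ {47}
|CD| ∈ {24}
|BD| ∈ [35, 59]
|AC| ∈ [23, 71]
|BC| ∈ [11, 83]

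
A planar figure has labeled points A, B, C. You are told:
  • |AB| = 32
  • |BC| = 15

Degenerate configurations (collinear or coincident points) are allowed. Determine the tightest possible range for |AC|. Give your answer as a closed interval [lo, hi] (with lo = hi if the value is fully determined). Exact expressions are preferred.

|AC| ∈ [17, 47]  (≈ [17.0000, 47.0000])

|AB| ∈ {32}
|BC| ∈ {15}
|AC| ∈ [17, 47]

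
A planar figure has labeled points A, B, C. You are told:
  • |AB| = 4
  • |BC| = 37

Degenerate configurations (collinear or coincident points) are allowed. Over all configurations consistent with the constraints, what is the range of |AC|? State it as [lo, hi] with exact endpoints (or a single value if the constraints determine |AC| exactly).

|AB| ∈ {4}
|BC| ∈ {37}
|AC| ∈ [33, 41]

|AC| ∈ [33, 41]  (≈ [33.0000, 41.0000])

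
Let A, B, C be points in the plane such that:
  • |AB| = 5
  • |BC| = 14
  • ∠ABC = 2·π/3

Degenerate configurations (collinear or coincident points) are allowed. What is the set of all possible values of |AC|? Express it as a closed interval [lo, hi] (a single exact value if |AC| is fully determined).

|AB| ∈ {5}
|BC| ∈ {14}
|AC| ∈ {√(291)}

|AC| = √(291)  (≈ 17.0587)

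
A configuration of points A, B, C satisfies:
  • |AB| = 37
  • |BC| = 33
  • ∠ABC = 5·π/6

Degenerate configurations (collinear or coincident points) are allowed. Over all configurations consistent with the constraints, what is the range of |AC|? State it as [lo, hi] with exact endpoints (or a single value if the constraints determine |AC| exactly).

|AC| = √(1221·√(3) + 2458)  (≈ 67.6227)

|AB| ∈ {37}
|BC| ∈ {33}
|AC| ∈ {√(1221·√(3) + 2458)}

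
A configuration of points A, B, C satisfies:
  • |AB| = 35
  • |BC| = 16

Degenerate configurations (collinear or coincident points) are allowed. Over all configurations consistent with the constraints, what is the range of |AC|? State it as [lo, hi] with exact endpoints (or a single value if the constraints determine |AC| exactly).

|AB| ∈ {35}
|BC| ∈ {16}
|AC| ∈ [19, 51]

|AC| ∈ [19, 51]  (≈ [19.0000, 51.0000])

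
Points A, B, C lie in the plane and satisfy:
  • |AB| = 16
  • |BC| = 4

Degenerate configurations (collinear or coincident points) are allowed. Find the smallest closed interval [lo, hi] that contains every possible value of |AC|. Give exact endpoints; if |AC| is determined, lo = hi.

|AC| ∈ [12, 20]  (≈ [12.0000, 20.0000])

|AB| ∈ {16}
|BC| ∈ {4}
|AC| ∈ [12, 20]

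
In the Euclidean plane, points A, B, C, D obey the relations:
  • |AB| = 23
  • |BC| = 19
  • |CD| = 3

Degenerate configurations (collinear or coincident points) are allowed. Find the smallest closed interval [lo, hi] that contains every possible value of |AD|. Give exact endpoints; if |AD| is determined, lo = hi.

|AB| ∈ {23}
|BC| ∈ {19}
|CD| ∈ {3}
|AC| ∈ [4, 42]
|BD| ∈ [16, 22]
|AD| ∈ [1, 45]

|AD| ∈ [1, 45]  (≈ [1.0000, 45.0000])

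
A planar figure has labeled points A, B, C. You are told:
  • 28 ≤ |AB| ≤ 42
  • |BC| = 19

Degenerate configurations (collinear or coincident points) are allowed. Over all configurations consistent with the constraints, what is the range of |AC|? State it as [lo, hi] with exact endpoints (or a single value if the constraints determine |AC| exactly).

|AB| ∈ [28, 42]
|BC| ∈ {19}
|AC| ∈ [9, 61]

|AC| ∈ [9, 61]  (≈ [9.0000, 61.0000])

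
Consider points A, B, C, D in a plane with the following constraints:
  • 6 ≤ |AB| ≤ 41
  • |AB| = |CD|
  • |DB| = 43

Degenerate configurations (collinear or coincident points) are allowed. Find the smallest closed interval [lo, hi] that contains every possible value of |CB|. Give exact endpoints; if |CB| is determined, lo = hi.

|AB| ∈ [6, 41]
|BD| ∈ {43}
|CD| ∈ [6, 41]
|AD| ∈ [2, 84]
|BC| ∈ [2, 84]
|AC| ∈ [0, 125]

|CB| ∈ [2, 84]  (≈ [2.0000, 84.0000])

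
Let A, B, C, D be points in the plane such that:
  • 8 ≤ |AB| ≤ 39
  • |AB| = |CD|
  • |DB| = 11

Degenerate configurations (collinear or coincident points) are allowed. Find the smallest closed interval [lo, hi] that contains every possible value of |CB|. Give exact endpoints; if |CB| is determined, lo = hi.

|AB| ∈ [8, 39]
|BD| ∈ {11}
|CD| ∈ [8, 39]
|AD| ∈ [0, 50]
|BC| ∈ [0, 50]
|AC| ∈ [0, 89]

|CB| ∈ [0, 50]  (≈ [0.0000, 50.0000])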